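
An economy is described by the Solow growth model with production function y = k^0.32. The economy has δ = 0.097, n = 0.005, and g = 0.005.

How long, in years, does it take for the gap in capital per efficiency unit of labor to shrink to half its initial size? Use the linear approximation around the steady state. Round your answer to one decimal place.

t_½ ≈ 9.5 years

Near the steady state the convergence rate is λ = (1 − α)(n + g + δ).
λ = (1 − 0.32) × 0.107 = 0.68 × 0.107 = 0.07276
Half-life = ln 2 / λ = 0.6931 / 0.07276 ≈ 9.53 years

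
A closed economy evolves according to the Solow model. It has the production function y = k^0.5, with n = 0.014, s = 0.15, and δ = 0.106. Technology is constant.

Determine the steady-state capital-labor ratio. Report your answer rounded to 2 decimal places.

In steady state, investment equals break-even investment: s·k^α = (n + δ)·k.
Dividing both sides by k: k^(1−α) = s / (n + δ).
k^0.5 = 0.15 / (0.014 + 0.106) = 0.15 / 0.120 = 1.2500
k* = 1.2500^(1/0.5) ≈ 1.5625

k* ≈ 1.56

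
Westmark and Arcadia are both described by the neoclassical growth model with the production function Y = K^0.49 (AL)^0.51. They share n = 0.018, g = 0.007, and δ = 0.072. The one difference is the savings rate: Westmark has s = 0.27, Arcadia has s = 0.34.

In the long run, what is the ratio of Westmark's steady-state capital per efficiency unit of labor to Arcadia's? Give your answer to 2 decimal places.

Steady-state k* = [s/(n + g + δ)]^(1/(1−α)), so the ratio is [ (s_W/(n + g + δ)_W) / (s_A/(n + g + δ)_A) ]^1.9608.
s_W/(n + g + δ)_W = 0.27/0.097 = 2.7835; s_A/(n + g + δ)_A = 0.34/0.097 = 3.5052.
Ratio = (2.7835/3.5052)^1.9608 = 0.7941^1.9608 ≈ 0.6363

ratio ≈ 0.64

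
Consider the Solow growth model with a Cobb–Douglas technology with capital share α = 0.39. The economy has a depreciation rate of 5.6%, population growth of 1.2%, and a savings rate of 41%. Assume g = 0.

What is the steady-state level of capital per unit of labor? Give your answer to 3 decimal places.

Steady state requires s·f(k) = (n + δ)·k, i.e. s·k^α = (n + δ)·k.
Rearranging, k^(1−α) = s / (n + δ).
k^0.61 = 0.41 / (0.012 + 0.056) = 0.41 / 0.068 = 6.0294
k* = 6.0294^(1/0.61) ≈ 19.0168

k* ≈ 19.017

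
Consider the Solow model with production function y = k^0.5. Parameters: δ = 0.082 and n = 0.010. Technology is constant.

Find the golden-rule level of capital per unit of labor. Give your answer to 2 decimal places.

k_gold ≈ 29.54

The golden rule sets f'(k) = n + δ, i.e. α·k^(α−1) = n + δ.
So k^(1−α) = α / (n + δ) = 0.5 / 0.092 = 5.4348.
k_gold = 5.4348^(1/0.5) ≈ 29.5371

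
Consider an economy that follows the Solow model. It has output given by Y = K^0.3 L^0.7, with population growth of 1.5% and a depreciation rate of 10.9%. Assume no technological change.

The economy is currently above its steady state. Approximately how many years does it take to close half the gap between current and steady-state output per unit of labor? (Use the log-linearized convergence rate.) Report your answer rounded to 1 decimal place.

Near the steady state the convergence rate is λ = (1 − α)(n + δ).
λ = (1 − 0.3) × 0.124 = 0.7 × 0.124 = 0.0868
Half-life = ln 2 / λ = 0.6931 / 0.0868 ≈ 7.99 years

half-life ≈ 8.0 years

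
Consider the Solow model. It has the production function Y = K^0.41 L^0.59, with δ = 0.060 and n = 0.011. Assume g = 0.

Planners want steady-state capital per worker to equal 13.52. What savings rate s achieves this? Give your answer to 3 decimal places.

At the steady state, Δk = 0, so s·k^α = (n + δ)·k.
So s / (n + δ) = (k*)^(1−α) = 13.52^0.59 = 4.6481.
Therefore s = 4.6481 × (n + δ) = 4.6481 × 0.071 = 0.3300.

s ≈ 0.330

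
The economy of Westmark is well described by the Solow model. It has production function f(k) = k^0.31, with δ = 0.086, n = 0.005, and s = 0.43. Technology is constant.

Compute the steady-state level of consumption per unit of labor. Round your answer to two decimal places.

c* = 1.15

In steady state, investment equals break-even investment: s·k^α = (n + δ)·k.
Dividing both sides by k: k^(1−α) = s / (n + δ).
k^0.69 = 0.43 / (0.005 + 0.086) = 0.43 / 0.091 = 4.7253
k* = 4.7253^(1/0.69) ≈ 9.4937
y* = (k*)^α = 9.4937^0.31 ≈ 2.0091
c* = (1 − s)·y* = (1 − 0.43) × 2.0091 ≈ 1.1452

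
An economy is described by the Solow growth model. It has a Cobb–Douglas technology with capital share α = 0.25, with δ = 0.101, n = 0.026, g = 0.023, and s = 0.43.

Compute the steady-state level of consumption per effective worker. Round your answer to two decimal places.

In steady state, investment equals break-even investment: s·k^α = (n + g + δ)·k.
Dividing both sides by k: k^(1−α) = s / (n + g + δ).
k^0.75 = 0.43 / (0.026 + 0.023 + 0.101) = 0.43 / 0.150 = 2.8667
k* = 2.8667^(1/0.75) ≈ 4.0723
y* = (k*)^α = 4.0723^0.25 ≈ 1.4206
c* = (1 − s)·y* = (1 − 0.43) × 1.4206 ≈ 0.8097

c* ≈ 0.81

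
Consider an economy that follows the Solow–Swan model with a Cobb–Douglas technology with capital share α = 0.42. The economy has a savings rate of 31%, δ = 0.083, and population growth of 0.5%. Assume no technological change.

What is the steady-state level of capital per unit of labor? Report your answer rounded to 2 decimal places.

k* = 8.77

At the steady state, Δk = 0, so s·k^α = (n + δ)·k.
Dividing both sides by k: k^(1−α) = s / (n + δ).
k^0.58 = 0.31 / (0.005 + 0.083) = 0.31 / 0.088 = 3.5227
k* = 3.5227^(1/0.58) ≈ 8.7678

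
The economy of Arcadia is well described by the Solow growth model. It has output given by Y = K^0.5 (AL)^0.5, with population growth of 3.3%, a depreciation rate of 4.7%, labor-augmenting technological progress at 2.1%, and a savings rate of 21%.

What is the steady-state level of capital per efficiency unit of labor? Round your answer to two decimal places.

Steady state requires s·f(k) = (n + g + δ)·k, i.e. s·k^α = (n + g + δ)·k.
Rearranging, k^(1−α) = s / (n + g + δ).
k^0.5 = 0.21 / (0.033 + 0.021 + 0.047) = 0.21 / 0.101 = 2.0792
k* = 2.0792^(1/0.5) ≈ 4.3231

k* = 4.32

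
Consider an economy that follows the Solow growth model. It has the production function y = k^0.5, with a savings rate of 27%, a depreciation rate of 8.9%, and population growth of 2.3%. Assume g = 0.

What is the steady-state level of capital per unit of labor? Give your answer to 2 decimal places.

In steady state, investment equals break-even investment: s·k^α = (n + δ)·k.
Dividing both sides by k: k^(1−α) = s / (n + δ).
k^0.5 = 0.27 / (0.023 + 0.089) = 0.27 / 0.112 = 2.4107
k* = 2.4107^(1/0.5) ≈ 5.8115

k* = 5.81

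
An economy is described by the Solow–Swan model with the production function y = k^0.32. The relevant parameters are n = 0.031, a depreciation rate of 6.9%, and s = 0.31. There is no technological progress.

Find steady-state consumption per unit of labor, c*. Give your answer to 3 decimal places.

c* = 1.175

At the steady state, Δk = 0, so s·k^α = (n + δ)·k.
Dividing both sides by k: k^(1−α) = s / (n + δ).
k^0.68 = 0.31 / (0.031 + 0.069) = 0.31 / 0.100 = 3.1000
k* = 3.1000^(1/0.68) ≈ 5.2795
y* = (k*)^α = 5.2795^0.32 ≈ 1.7031
c* = (1 − s)·y* = (1 − 0.31) × 1.7031 ≈ 1.1751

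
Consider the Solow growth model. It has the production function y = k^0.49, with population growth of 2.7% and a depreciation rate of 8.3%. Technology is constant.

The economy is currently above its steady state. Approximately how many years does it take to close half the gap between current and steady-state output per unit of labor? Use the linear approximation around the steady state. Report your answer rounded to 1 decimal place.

about 12.4 years

Near the steady state the convergence rate is λ = (1 − α)(n + δ).
λ = (1 − 0.49) × 0.110 = 0.51 × 0.110 = 0.0561
Half-life = ln 2 / λ = 0.6931 / 0.0561 ≈ 12.35 years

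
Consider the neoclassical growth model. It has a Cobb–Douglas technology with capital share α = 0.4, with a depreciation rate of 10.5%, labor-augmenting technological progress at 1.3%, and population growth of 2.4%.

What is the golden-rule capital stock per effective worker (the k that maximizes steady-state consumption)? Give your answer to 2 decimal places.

The golden rule sets f'(k) = n + g + δ, i.e. α·k^(α−1) = n + g + δ.
So k^(1−α) = α / (n + g + δ) = 0.4 / 0.142 = 2.8169.
k_gold = 2.8169^(1/0.6) ≈ 5.6185

k_gold ≈ 5.62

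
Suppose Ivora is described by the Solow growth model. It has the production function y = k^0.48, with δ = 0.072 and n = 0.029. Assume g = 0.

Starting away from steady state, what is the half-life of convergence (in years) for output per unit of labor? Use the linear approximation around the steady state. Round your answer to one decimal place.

t_½ ≈ 13.2 years

Near the steady state the convergence rate is λ = (1 − α)(n + δ).
λ = (1 − 0.48) × 0.101 = 0.52 × 0.101 = 0.05252
Half-life = ln 2 / λ = 0.6931 / 0.05252 ≈ 13.20 years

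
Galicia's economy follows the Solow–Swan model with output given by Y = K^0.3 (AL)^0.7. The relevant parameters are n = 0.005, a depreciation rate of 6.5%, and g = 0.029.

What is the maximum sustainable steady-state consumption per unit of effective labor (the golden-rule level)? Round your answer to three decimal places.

At the golden rule, f'(k) = n + g + δ, so α·k^(α−1) = n + g + δ and k_gold = (α/(n + g + δ))^(1/(1−α)).
k_gold = (0.3/0.099)^(1/0.7) = 3.0303^1.4286 ≈ 4.8736
c_gold = f(k_gold) − (n + g + δ)·k_gold = 1.6083 − 0.099×4.8736 ≈ 1.1258

c_gold ≈ 1.126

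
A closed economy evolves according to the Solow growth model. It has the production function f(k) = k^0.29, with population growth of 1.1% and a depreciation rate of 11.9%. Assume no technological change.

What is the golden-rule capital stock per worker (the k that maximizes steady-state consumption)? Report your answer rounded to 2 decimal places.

The golden rule sets f'(k) = n + δ, i.e. α·k^(α−1) = n + δ.
So k^(1−α) = α / (n + δ) = 0.29 / 0.130 = 2.2308.
k_gold = 2.2308^(1/0.71) ≈ 3.0959

k_gold ≈ 3.10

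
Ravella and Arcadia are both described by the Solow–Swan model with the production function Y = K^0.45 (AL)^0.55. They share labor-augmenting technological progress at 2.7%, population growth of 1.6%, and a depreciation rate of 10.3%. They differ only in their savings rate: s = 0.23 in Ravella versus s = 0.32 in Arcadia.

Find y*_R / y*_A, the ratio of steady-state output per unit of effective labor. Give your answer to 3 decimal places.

Steady-state y* = [s/(n + g + δ)]^(α/(1−α)), so the ratio is [ (s_R/(n + g + δ)_R) / (s_A/(n + g + δ)_A) ]^0.8182.
s_R/(n + g + δ)_R = 0.23/0.146 = 1.5753; s_A/(n + g + δ)_A = 0.32/0.146 = 2.1918.
Ratio = (1.5753/2.1918)^0.8182 = 0.7187^0.8182 ≈ 0.7632

ratio ≈ 0.763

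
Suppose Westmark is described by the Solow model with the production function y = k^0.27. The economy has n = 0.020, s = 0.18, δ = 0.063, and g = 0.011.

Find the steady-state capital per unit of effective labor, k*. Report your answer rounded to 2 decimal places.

At the steady state, Δk = 0, so s·k^α = (n + g + δ)·k.
Rearranging, k^(1−α) = s / (n + g + δ).
k^0.73 = 0.18 / (0.020 + 0.011 + 0.063) = 0.18 / 0.094 = 1.9149
k* = 1.9149^(1/0.73) ≈ 2.4350

k* ≈ 2.44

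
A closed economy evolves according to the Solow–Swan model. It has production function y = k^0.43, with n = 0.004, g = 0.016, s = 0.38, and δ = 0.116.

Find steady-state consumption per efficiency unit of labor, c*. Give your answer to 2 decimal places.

c* = 1.35

At the steady state, Δk = 0, so s·k^α = (n + g + δ)·k.
Rearranging, k^(1−α) = s / (n + g + δ).
k^0.57 = 0.38 / (0.004 + 0.016 + 0.116) = 0.38 / 0.136 = 2.7941
k* = 2.7941^(1/0.57) ≈ 6.0657
y* = (k*)^α = 6.0657^0.43 ≈ 2.1709
c* = (1 − s)·y* = (1 − 0.38) × 2.1709 ≈ 1.3460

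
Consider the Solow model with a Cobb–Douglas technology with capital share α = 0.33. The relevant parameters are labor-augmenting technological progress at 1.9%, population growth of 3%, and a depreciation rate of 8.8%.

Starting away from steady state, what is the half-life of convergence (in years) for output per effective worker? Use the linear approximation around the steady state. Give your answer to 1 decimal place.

Near the steady state the convergence rate is λ = (1 − α)(n + g + δ).
λ = (1 − 0.33) × 0.137 = 0.67 × 0.137 = 0.09179
Half-life = ln 2 / λ = 0.6931 / 0.09179 ≈ 7.55 years

half-life ≈ 7.6 years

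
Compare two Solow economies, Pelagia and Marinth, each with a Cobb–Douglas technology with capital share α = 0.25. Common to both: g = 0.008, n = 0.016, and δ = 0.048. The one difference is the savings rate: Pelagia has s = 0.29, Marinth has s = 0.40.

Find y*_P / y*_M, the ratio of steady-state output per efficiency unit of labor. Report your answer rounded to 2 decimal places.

Steady-state y* = [s/(n + g + δ)]^(α/(1−α)), so the ratio is [ (s_P/(n + g + δ)_P) / (s_M/(n + g + δ)_M) ]^0.3333.
s_P/(n + g + δ)_P = 0.29/0.072 = 4.0278; s_M/(n + g + δ)_M = 0.40/0.072 = 5.5556.
Ratio = (4.0278/5.5556)^0.3333 = 0.7250^0.3333 ≈ 0.8984

ratio ≈ 0.90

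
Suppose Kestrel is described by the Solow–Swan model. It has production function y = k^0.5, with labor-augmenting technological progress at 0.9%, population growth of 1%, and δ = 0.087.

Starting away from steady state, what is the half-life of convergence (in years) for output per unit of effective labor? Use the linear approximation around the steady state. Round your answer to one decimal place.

half-life ≈ 13.1 years

Near the steady state the convergence rate is λ = (1 − α)(n + g + δ).
λ = (1 − 0.5) × 0.106 = 0.5 × 0.106 = 0.0530
Half-life = ln 2 / λ = 0.6931 / 0.0530 ≈ 13.08 years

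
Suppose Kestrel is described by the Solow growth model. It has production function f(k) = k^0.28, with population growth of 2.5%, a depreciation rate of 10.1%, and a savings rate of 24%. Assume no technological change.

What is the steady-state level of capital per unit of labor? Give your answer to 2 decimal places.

k* = 2.45

Steady state requires s·f(k) = (n + δ)·k, i.e. s·k^α = (n + δ)·k.
Dividing both sides by k: k^(1−α) = s / (n + δ).
k^0.72 = 0.24 / (0.025 + 0.101) = 0.24 / 0.126 = 1.9048
k* = 1.9048^(1/0.72) ≈ 2.4473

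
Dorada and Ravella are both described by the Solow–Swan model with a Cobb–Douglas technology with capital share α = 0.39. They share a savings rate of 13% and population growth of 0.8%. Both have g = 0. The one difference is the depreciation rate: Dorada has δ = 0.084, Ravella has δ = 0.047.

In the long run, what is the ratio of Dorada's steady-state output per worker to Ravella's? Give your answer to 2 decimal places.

Steady-state y* = [s/(n + δ)]^(α/(1−α)), so the ratio is [ (s_D/(n + δ)_D) / (s_R/(n + δ)_R) ]^0.6393.
s_D/(n + δ)_D = 0.13/0.092 = 1.4130; s_R/(n + δ)_R = 0.13/0.055 = 2.3636.
Ratio = (1.4130/2.3636)^0.6393 = 0.5978^0.6393 ≈ 0.7197

y*_D / y*_R ≈ 0.72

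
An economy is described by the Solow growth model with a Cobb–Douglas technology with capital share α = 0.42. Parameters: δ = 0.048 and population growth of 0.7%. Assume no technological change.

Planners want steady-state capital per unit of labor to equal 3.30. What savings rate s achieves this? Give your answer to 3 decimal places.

s ≈ 0.110

Steady state requires s·f(k) = (n + δ)·k, i.e. s·k^α = (n + δ)·k.
So s / (n + δ) = (k*)^(1−α) = 3.30^0.58 = 1.9987.
Therefore s = 1.9987 × (n + δ) = 1.9987 × 0.055 = 0.1099.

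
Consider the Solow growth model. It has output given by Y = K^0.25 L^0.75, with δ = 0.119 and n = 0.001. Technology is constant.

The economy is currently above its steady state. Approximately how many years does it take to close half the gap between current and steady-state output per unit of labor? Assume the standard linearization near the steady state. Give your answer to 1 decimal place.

Near the steady state the convergence rate is λ = (1 − α)(n + δ).
λ = (1 − 0.25) × 0.120 = 0.75 × 0.120 = 0.0900
Half-life = ln 2 / λ = 0.6931 / 0.0900 ≈ 7.70 years

t_½ ≈ 7.7 years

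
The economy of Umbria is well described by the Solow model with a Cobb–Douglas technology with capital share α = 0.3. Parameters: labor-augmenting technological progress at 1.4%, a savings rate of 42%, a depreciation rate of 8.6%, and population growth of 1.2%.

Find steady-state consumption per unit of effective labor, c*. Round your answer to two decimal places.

Steady state requires s·f(k) = (n + g + δ)·k, i.e. s·k^α = (n + g + δ)·k.
Rearranging, k^(1−α) = s / (n + g + δ).
k^0.7 = 0.42 / (0.012 + 0.014 + 0.086) = 0.42 / 0.112 = 3.7500
k* = 3.7500^(1/0.7) ≈ 6.6076
y* = (k*)^α = 6.6076^0.3 ≈ 1.7620
c* = (1 − s)·y* = (1 − 0.42) × 1.7620 ≈ 1.0220

c* = 1.02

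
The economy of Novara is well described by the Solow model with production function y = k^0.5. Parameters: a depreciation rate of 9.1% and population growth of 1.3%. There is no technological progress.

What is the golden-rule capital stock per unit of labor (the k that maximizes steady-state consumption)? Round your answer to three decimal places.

k_gold ≈ 23.114

The golden rule sets f'(k) = n + δ, i.e. α·k^(α−1) = n + δ.
So k^(1−α) = α / (n + δ) = 0.5 / 0.104 = 4.8077.
k_gold = 4.8077^(1/0.5) ≈ 23.1140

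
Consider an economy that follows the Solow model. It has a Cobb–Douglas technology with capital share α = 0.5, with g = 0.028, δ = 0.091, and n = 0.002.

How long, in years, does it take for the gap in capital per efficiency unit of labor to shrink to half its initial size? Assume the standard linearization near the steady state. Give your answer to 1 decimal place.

half-life ≈ 11.5 years

Near the steady state the convergence rate is λ = (1 − α)(n + g + δ).
λ = (1 − 0.5) × 0.121 = 0.5 × 0.121 = 0.0605
Half-life = ln 2 / λ = 0.6931 / 0.0605 ≈ 11.46 years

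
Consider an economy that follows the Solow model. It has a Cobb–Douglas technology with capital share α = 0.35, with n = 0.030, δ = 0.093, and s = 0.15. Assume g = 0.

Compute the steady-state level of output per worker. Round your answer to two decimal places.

In steady state, investment equals break-even investment: s·k^α = (n + δ)·k.
Dividing both sides by k: k^(1−α) = s / (n + δ).
k^0.65 = 0.15 / (0.030 + 0.093) = 0.15 / 0.123 = 1.2195
k* = 1.2195^(1/0.65) ≈ 1.3570
y* = (k*)^α = 1.3570^0.35 ≈ 1.1128

y* = 1.11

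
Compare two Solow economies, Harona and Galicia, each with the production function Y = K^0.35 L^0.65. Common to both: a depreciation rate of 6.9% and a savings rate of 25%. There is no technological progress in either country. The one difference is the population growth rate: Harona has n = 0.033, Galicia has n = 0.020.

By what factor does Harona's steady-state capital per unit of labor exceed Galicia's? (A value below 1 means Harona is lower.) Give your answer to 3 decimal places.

ratio ≈ 0.811

Steady-state k* = [s/(n + δ)]^(1/(1−α)), so the ratio is [ (s_H/(n + δ)_H) / (s_G/(n + δ)_G) ]^1.5385.
s_H/(n + δ)_H = 0.25/0.102 = 2.4510; s_G/(n + δ)_G = 0.25/0.089 = 2.8090.
Ratio = (2.4510/2.8090)^1.5385 = 0.8726^1.5385 ≈ 0.8109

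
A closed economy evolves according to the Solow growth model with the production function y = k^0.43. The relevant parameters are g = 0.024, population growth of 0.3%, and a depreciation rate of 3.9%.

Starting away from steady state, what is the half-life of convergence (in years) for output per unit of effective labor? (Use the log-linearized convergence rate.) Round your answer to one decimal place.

Near the steady state the convergence rate is λ = (1 − α)(n + g + δ).
λ = (1 − 0.43) × 0.066 = 0.57 × 0.066 = 0.03762
Half-life = ln 2 / λ = 0.6931 / 0.03762 ≈ 18.42 years

half-life ≈ 18.4 years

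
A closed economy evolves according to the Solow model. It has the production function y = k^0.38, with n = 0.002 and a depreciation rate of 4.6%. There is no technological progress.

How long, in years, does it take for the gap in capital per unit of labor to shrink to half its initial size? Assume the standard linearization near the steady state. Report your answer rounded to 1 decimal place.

t_½ ≈ 23.3 years

Near the steady state the convergence rate is λ = (1 − α)(n + δ).
λ = (1 − 0.38) × 0.048 = 0.62 × 0.048 = 0.02976
Half-life = ln 2 / λ = 0.6931 / 0.02976 ≈ 23.29 years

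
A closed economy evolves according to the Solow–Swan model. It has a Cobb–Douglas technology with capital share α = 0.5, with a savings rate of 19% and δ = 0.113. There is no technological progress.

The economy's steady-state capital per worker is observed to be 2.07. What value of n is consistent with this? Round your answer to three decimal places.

n ≈ 0.019

At the steady state, Δk = 0, so s·k^α = (n + δ)·k.
So s / (n + δ) = (k*)^(1−α) = 2.07^0.5 = 1.4387.
Therefore n + δ = s / 1.4387 = 0.19 / 1.4387 = 0.1321, so n = 0.1321 − 0.113 = 0.0191.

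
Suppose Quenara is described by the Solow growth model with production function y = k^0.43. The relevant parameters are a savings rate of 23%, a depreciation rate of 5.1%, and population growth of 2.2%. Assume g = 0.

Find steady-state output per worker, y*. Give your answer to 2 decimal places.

y* = 2.38

Steady state requires s·f(k) = (n + δ)·k, i.e. s·k^α = (n + δ)·k.
Dividing both sides by k: k^(1−α) = s / (n + δ).
k^0.57 = 0.23 / (0.022 + 0.051) = 0.23 / 0.073 = 3.1507
k* = 3.1507^(1/0.57) ≈ 7.4886
y* = (k*)^α = 7.4886^0.43 ≈ 2.3768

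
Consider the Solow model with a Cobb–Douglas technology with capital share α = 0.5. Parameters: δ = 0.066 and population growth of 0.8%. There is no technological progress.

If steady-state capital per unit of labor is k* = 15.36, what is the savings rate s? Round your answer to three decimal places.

At the steady state, Δk = 0, so s·k^α = (n + δ)·k.
So s / (n + δ) = (k*)^(1−α) = 15.36^0.5 = 3.9192.
Therefore s = 3.9192 × (n + δ) = 3.9192 × 0.074 = 0.2900.

s ≈ 0.290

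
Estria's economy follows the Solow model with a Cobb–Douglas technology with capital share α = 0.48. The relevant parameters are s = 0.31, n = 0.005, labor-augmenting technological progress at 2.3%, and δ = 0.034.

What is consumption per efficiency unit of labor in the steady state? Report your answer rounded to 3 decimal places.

c* ≈ 3.048

At the steady state, Δk = 0, so s·k^α = (n + g + δ)·k.
Dividing both sides by k: k^(1−α) = s / (n + g + δ).
k^0.52 = 0.31 / (0.005 + 0.023 + 0.034) = 0.31 / 0.062 = 5.0000
k* = 5.0000^(1/0.52) ≈ 22.0888
y* = (k*)^α = 22.0888^0.48 ≈ 4.4178
c* = (1 − s)·y* = (1 − 0.31) × 4.4178 ≈ 3.0483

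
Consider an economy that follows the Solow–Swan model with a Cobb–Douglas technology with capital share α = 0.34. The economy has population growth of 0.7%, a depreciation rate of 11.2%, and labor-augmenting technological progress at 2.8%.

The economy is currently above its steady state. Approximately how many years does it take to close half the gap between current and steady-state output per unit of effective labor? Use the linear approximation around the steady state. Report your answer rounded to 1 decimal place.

about 7.1 years

Near the steady state the convergence rate is λ = (1 − α)(n + g + δ).
λ = (1 − 0.34) × 0.147 = 0.66 × 0.147 = 0.09702
Half-life = ln 2 / λ = 0.6931 / 0.09702 ≈ 7.14 years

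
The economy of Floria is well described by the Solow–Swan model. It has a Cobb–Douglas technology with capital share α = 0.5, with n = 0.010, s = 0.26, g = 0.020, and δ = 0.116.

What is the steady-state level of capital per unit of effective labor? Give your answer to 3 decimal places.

k* = 3.171

Steady state requires s·f(k) = (n + g + δ)·k, i.e. s·k^α = (n + g + δ)·k.
Rearranging, k^(1−α) = s / (n + g + δ).
k^0.5 = 0.26 / (0.010 + 0.020 + 0.116) = 0.26 / 0.146 = 1.7808
k* = 1.7808^(1/0.5) ≈ 3.1712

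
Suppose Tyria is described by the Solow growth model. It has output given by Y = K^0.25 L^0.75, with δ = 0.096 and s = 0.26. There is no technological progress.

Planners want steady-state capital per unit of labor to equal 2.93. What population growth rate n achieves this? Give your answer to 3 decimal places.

n ≈ 0.020

Steady state requires s·f(k) = (n + δ)·k, i.e. s·k^α = (n + δ)·k.
So s / (n + δ) = (k*)^(1−α) = 2.93^0.75 = 2.2395.
Therefore n + δ = s / 2.2395 = 0.26 / 2.2395 = 0.1161, so n = 0.1161 − 0.096 = 0.0201.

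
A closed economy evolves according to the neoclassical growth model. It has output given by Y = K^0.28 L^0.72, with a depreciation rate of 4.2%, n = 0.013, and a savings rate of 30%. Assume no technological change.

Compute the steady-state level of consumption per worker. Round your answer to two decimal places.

c* ≈ 1.35

In steady state, investment equals break-even investment: s·k^α = (n + δ)·k.
Rearranging, k^(1−α) = s / (n + δ).
k^0.72 = 0.30 / (0.013 + 0.042) = 0.30 / 0.055 = 5.4545
k* = 5.4545^(1/0.72) ≈ 10.5504
y* = (k*)^α = 10.5504^0.28 ≈ 1.9343
c* = (1 − s)·y* = (1 − 0.30) × 1.9343 ≈ 1.3540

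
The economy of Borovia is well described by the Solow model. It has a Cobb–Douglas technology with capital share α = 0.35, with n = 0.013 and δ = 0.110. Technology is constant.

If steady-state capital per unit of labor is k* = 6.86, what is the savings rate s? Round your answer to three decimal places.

s ≈ 0.430

In steady state, investment equals break-even investment: s·k^α = (n + δ)·k.
So s / (n + δ) = (k*)^(1−α) = 6.86^0.65 = 3.4963.
Therefore s = 3.4963 × (n + δ) = 3.4963 × 0.123 = 0.4300.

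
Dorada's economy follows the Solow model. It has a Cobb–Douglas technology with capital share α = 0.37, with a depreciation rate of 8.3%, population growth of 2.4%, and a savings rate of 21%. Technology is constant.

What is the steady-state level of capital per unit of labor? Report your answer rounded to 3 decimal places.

k* = 2.916

At the steady state, Δk = 0, so s·k^α = (n + δ)·k.
Rearranging, k^(1−α) = s / (n + δ).
k^0.63 = 0.21 / (0.024 + 0.083) = 0.21 / 0.107 = 1.9626
k* = 1.9626^(1/0.63) ≈ 2.9162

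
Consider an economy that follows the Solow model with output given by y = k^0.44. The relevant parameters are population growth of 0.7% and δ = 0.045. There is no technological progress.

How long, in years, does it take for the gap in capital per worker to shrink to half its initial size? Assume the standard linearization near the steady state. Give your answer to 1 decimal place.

Near the steady state the convergence rate is λ = (1 − α)(n + δ).
λ = (1 − 0.44) × 0.052 = 0.56 × 0.052 = 0.02912
Half-life = ln 2 / λ = 0.6931 / 0.02912 ≈ 23.80 years

half-life ≈ 23.8 years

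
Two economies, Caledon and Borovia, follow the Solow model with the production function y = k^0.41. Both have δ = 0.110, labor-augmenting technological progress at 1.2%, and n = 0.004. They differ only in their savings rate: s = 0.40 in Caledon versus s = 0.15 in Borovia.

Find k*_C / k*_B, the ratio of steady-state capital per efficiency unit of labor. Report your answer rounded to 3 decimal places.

Steady-state k* = [s/(n + g + δ)]^(1/(1−α)), so the ratio is [ (s_C/(n + g + δ)_C) / (s_B/(n + g + δ)_B) ]^1.6949.
s_C/(n + g + δ)_C = 0.40/0.126 = 3.1746; s_B/(n + g + δ)_B = 0.15/0.126 = 1.1905.
Ratio = (3.1746/1.1905)^1.6949 = 2.6666^1.6949 ≈ 5.2718

k*_C / k*_B ≈ 5.272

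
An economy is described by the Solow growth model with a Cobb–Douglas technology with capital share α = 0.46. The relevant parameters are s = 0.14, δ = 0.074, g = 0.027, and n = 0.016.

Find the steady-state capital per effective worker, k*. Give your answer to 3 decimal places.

At the steady state, Δk = 0, so s·k^α = (n + g + δ)·k.
Rearranging, k^(1−α) = s / (n + g + δ).
k^0.54 = 0.14 / (0.016 + 0.027 + 0.074) = 0.14 / 0.117 = 1.1966
k* = 1.1966^(1/0.54) ≈ 1.3943

k* = 1.394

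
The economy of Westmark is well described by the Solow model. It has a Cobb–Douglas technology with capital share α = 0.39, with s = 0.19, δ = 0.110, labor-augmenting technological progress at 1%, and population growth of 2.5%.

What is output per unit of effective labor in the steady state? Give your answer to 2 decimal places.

Steady state requires s·f(k) = (n + g + δ)·k, i.e. s·k^α = (n + g + δ)·k.
Rearranging, k^(1−α) = s / (n + g + δ).
k^0.61 = 0.19 / (0.025 + 0.010 + 0.110) = 0.19 / 0.145 = 1.3103
k* = 1.3103^(1/0.61) ≈ 1.5574
y* = (k*)^α = 1.5574^0.39 ≈ 1.1886

y* ≈ 1.19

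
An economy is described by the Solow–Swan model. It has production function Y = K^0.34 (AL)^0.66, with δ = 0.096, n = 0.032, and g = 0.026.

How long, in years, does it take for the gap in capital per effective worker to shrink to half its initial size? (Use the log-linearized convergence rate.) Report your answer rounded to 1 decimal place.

half-life ≈ 6.8 years

Near the steady state the convergence rate is λ = (1 − α)(n + g + δ).
λ = (1 − 0.34) × 0.154 = 0.66 × 0.154 = 0.10164
Half-life = ln 2 / λ = 0.6931 / 0.10164 ≈ 6.82 years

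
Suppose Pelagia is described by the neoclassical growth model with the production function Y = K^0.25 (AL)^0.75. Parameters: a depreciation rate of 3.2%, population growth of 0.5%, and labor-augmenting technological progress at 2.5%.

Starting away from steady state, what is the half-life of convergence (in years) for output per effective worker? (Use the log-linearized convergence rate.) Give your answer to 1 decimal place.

half-life ≈ 14.9 years

Near the steady state the convergence rate is λ = (1 − α)(n + g + δ).
λ = (1 − 0.25) × 0.062 = 0.75 × 0.062 = 0.0465
Half-life = ln 2 / λ = 0.6931 / 0.0465 ≈ 14.91 years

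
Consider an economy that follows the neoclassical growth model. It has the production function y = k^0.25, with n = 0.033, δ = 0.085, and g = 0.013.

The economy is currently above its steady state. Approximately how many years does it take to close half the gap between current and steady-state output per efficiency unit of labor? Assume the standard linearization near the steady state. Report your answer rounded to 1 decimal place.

about 7.1 years

Near the steady state the convergence rate is λ = (1 − α)(n + g + δ).
λ = (1 − 0.25) × 0.131 = 0.75 × 0.131 = 0.09825
Half-life = ln 2 / λ = 0.6931 / 0.09825 ≈ 7.05 years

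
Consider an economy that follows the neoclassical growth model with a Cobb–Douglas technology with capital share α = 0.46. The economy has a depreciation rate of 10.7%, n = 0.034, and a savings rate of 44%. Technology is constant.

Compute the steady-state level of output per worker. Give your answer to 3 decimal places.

y* ≈ 2.636

In steady state, investment equals break-even investment: s·k^α = (n + δ)·k.
Rearranging, k^(1−α) = s / (n + δ).
k^0.54 = 0.44 / (0.034 + 0.107) = 0.44 / 0.141 = 3.1206
k* = 3.1206^(1/0.54) ≈ 8.2273
y* = (k*)^α = 8.2273^0.46 ≈ 2.6364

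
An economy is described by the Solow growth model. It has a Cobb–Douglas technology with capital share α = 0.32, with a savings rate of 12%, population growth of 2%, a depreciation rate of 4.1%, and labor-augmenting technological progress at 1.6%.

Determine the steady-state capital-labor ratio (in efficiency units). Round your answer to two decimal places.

In steady state, investment equals break-even investment: s·k^α = (n + g + δ)·k.
Dividing both sides by k: k^(1−α) = s / (n + g + δ).
k^0.68 = 0.12 / (0.020 + 0.016 + 0.041) = 0.12 / 0.077 = 1.5584
k* = 1.5584^(1/0.68) ≈ 1.9202

k* = 1.92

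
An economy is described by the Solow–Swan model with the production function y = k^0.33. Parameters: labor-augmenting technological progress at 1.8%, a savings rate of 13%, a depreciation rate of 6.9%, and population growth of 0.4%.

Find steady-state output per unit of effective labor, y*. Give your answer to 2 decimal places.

At the steady state, Δk = 0, so s·k^α = (n + g + δ)·k.
Dividing both sides by k: k^(1−α) = s / (n + g + δ).
k^0.67 = 0.13 / (0.004 + 0.018 + 0.069) = 0.13 / 0.091 = 1.4286
k* = 1.4286^(1/0.67) ≈ 1.7030
y* = (k*)^α = 1.7030^0.33 ≈ 1.1921

y* = 1.19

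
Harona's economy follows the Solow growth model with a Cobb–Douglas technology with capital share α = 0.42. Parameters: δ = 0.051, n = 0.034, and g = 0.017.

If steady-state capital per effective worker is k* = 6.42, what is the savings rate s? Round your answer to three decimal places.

At the steady state, Δk = 0, so s·k^α = (n + g + δ)·k.
So s / (n + g + δ) = (k*)^(1−α) = 6.42^0.58 = 2.9402.
Therefore s = 2.9402 × (n + g + δ) = 2.9402 × 0.102 = 0.2999.

s ≈ 0.300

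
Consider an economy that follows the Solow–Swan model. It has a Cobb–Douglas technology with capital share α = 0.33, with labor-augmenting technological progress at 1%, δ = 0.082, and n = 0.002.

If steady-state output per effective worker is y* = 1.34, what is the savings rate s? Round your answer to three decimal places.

s ≈ 0.170

In steady state, investment equals break-even investment: s·k^α = (n + g + δ)·k.
Since y* = [s/(n + g + δ)]^(α/(1−α)), we have s/(n + g + δ) = (y*)^((1−α)/α) = 1.34^2.0303 = 1.8116.
Therefore s = 1.8116 × (n + g + δ) = 1.8116 × 0.094 = 0.1703.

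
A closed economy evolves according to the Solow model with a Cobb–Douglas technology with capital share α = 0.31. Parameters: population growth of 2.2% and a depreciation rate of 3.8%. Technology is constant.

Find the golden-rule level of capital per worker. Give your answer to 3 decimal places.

The golden rule sets f'(k) = n + δ, i.e. α·k^(α−1) = n + δ.
So k^(1−α) = α / (n + δ) = 0.31 / 0.060 = 5.1667.
k_gold = 5.1667^(1/0.69) ≈ 10.8054

k_gold ≈ 10.805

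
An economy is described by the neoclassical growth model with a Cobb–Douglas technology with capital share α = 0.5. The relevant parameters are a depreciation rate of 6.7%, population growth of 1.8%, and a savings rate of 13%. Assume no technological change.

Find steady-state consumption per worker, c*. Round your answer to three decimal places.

Steady state requires s·f(k) = (n + δ)·k, i.e. s·k^α = (n + δ)·k.
Rearranging, k^(1−α) = s / (n + δ).
k^0.5 = 0.13 / (0.018 + 0.067) = 0.13 / 0.085 = 1.5294
k* = 1.5294^(1/0.5) ≈ 2.3391
y* = (k*)^α = 2.3391^0.5 ≈ 1.5294
c* = (1 − s)·y* = (1 − 0.13) × 1.5294 ≈ 1.3306

c* = 1.331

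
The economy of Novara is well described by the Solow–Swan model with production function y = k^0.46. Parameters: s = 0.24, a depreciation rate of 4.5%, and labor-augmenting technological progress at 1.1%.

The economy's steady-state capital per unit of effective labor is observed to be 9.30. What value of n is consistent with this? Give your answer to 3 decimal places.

n ≈ 0.016

At the steady state, Δk = 0, so s·k^α = (n + g + δ)·k.
So s / (n + g + δ) = (k*)^(1−α) = 9.30^0.54 = 3.3341.
Therefore n + g + δ = s / 3.3341 = 0.24 / 3.3341 = 0.0720, so n = 0.0720 − 0.056 = 0.0160.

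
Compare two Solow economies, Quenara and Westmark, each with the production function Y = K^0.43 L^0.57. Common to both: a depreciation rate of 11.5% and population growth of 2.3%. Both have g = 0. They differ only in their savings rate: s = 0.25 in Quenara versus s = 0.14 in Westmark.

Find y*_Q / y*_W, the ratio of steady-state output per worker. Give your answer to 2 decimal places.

y*_Q / y*_W ≈ 1.55

Steady-state y* = [s/(n + δ)]^(α/(1−α)), so the ratio is [ (s_Q/(n + δ)_Q) / (s_W/(n + δ)_W) ]^0.7544.
s_Q/(n + δ)_Q = 0.25/0.138 = 1.8116; s_W/(n + δ)_W = 0.14/0.138 = 1.0145.
Ratio = (1.8116/1.0145)^0.7544 = 1.7857^0.7544 ≈ 1.5487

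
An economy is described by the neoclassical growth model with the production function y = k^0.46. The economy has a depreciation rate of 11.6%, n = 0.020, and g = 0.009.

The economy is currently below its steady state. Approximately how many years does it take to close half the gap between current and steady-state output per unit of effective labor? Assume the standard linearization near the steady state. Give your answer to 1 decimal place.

Near the steady state the convergence rate is λ = (1 − α)(n + g + δ).
λ = (1 − 0.46) × 0.145 = 0.54 × 0.145 = 0.0783
Half-life = ln 2 / λ = 0.6931 / 0.0783 ≈ 8.85 years

about 8.9 years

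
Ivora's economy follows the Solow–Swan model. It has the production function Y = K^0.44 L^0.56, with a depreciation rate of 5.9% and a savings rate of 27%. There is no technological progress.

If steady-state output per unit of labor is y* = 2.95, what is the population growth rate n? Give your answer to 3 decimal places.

Steady state requires s·f(k) = (n + δ)·k, i.e. s·k^α = (n + δ)·k.
Since y* = [s/(n + δ)]^(α/(1−α)), we have s/(n + δ) = (y*)^((1−α)/α) = 2.95^1.2727 = 3.9623.
Therefore n + δ = s / 3.9623 = 0.27 / 3.9623 = 0.0681, so n = 0.0681 − 0.059 = 0.0091.

n ≈ 0.009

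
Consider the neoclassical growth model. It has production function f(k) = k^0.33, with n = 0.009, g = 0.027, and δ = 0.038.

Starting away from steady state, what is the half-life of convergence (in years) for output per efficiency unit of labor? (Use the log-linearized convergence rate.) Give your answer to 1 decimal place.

half-life ≈ 14.0 years

Near the steady state the convergence rate is λ = (1 − α)(n + g + δ).
λ = (1 − 0.33) × 0.074 = 0.67 × 0.074 = 0.04958
Half-life = ln 2 / λ = 0.6931 / 0.04958 ≈ 13.98 years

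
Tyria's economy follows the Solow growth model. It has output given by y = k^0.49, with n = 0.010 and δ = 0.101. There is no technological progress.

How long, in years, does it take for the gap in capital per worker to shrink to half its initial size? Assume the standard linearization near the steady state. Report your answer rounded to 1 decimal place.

t_½ ≈ 12.2 years

Near the steady state the convergence rate is λ = (1 − α)(n + δ).
λ = (1 − 0.49) × 0.111 = 0.51 × 0.111 = 0.05661
Half-life = ln 2 / λ = 0.6931 / 0.05661 ≈ 12.24 years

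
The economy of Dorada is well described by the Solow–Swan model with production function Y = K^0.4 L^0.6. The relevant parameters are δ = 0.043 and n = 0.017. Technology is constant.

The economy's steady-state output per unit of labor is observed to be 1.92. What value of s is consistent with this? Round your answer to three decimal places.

At the steady state, Δk = 0, so s·k^α = (n + δ)·k.
Since y* = [s/(n + δ)]^(α/(1−α)), we have s/(n + δ) = (y*)^((1−α)/α) = 1.92^1.5 = 2.6604.
Therefore s = 2.6604 × (n + δ) = 2.6604 × 0.060 = 0.1596.

s ≈ 0.160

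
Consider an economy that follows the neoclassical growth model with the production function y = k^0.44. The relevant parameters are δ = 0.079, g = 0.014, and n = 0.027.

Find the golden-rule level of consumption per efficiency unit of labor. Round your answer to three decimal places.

At the golden rule, f'(k) = n + g + δ, so α·k^(α−1) = n + g + δ and k_gold = (α/(n + g + δ))^(1/(1−α)).
k_gold = (0.44/0.120)^(1/0.56) = 3.6667^1.7857 ≈ 10.1772
c_gold = f(k_gold) − (n + g + δ)·k_gold = 2.7756 − 0.120×10.1772 ≈ 1.5543

c_gold ≈ 1.554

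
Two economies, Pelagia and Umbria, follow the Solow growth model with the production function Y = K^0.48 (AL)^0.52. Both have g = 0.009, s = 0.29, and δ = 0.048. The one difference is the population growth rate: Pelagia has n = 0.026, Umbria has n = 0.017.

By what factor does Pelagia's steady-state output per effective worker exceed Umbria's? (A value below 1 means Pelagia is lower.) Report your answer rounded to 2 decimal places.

Steady-state y* = [s/(n + g + δ)]^(α/(1−α)), so the ratio is [ (s_P/(n + g + δ)_P) / (s_U/(n + g + δ)_U) ]^0.9231.
s_P/(n + g + δ)_P = 0.29/0.083 = 3.4940; s_U/(n + g + δ)_U = 0.29/0.074 = 3.9189.
Ratio = (3.4940/3.9189)^0.9231 = 0.8916^0.9231 ≈ 0.8995

y*_P / y*_U ≈ 0.90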